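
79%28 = 23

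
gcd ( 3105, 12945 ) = 15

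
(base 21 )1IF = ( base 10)834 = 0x342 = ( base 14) 438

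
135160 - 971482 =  - 836322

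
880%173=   15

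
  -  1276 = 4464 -5740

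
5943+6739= 12682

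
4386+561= 4947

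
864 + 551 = 1415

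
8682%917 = 429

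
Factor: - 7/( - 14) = 2^(  -  1 ) = 1/2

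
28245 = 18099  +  10146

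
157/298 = 157/298 = 0.53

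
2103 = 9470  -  7367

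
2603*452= 1176556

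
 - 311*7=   -2177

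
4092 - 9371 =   -  5279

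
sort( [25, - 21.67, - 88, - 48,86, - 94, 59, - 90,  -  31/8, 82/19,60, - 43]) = [ - 94, - 90,-88,-48, - 43,  -  21.67, - 31/8,82/19 , 25, 59,60, 86 ]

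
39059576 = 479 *81544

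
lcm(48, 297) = 4752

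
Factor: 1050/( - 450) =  - 7/3  =  - 3^(- 1)*7^1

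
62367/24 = 2598+ 5/8 = 2598.62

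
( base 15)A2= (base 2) 10011000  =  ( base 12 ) 108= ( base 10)152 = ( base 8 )230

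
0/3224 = 0 = 0.00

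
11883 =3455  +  8428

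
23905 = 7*3415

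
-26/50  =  -13/25 =- 0.52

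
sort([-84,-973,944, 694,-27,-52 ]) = [- 973,- 84,  -  52, - 27, 694,944] 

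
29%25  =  4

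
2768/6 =461  +  1/3 = 461.33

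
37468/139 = 269  +  77/139 = 269.55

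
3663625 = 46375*79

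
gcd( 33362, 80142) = 2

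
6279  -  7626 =-1347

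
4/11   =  4/11 = 0.36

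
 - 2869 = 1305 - 4174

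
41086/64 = 20543/32 = 641.97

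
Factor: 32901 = 3^1*11^1*997^1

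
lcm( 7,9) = 63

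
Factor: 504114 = 2^1*3^1*13^1*23^1*281^1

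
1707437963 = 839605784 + 867832179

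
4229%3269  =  960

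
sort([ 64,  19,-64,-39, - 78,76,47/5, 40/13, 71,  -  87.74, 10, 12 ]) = [ - 87.74, - 78, - 64, - 39, 40/13, 47/5, 10,12, 19 , 64, 71 , 76 ]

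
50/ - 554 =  - 1+252/277 = - 0.09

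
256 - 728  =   - 472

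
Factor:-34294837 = - 883^1 * 38839^1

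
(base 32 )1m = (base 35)1j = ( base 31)1n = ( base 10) 54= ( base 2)110110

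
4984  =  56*89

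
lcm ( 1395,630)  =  19530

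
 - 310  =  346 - 656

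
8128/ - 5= - 1626 + 2/5= - 1625.60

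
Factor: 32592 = 2^4 * 3^1 * 7^1*97^1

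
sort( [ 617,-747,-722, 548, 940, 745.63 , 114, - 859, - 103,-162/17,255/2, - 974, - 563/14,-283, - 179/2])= [-974, - 859,-747,-722, -283,- 103,-179/2, - 563/14,-162/17,114, 255/2,548,617,745.63 , 940] 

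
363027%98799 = 66630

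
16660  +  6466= 23126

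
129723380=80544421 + 49178959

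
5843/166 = 5843/166 = 35.20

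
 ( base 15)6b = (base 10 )101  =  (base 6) 245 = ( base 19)56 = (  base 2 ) 1100101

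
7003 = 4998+2005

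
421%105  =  1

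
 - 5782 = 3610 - 9392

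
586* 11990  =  7026140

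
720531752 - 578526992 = 142004760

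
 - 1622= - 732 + -890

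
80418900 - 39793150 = 40625750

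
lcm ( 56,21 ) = 168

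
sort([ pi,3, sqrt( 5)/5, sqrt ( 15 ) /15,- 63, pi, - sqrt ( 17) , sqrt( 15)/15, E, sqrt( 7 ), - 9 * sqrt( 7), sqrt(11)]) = [ - 63 ,-9*sqrt(7), -sqrt ( 17),  sqrt(15 ) /15, sqrt(15 ) /15, sqrt(5 ) /5 , sqrt(7 ), E,3,pi,pi, sqrt( 11)]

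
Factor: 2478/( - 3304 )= -2^( - 2 )*3^1 = -3/4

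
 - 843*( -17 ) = 14331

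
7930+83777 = 91707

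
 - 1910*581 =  - 1109710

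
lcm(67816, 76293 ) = 610344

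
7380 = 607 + 6773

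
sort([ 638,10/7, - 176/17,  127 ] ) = [  -  176/17,  10/7, 127 , 638]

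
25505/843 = 25505/843 = 30.26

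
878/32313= 878/32313 =0.03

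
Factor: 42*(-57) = -2394 = -2^1*3^2*7^1*19^1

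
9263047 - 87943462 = - 78680415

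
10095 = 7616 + 2479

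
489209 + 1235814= 1725023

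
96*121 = 11616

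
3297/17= 3297/17 = 193.94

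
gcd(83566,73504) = 2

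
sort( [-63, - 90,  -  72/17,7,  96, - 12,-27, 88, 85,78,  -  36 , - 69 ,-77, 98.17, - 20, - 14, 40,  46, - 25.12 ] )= [  -  90, - 77, - 69, - 63, -36, - 27, - 25.12,  -  20,-14, - 12,-72/17,  7,  40, 46, 78, 85, 88, 96, 98.17 ]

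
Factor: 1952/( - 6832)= - 2/7 = - 2^1*7^( - 1 ) 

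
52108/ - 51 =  - 52108/51 =- 1021.73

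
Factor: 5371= 41^1 * 131^1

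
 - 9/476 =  - 9/476 = - 0.02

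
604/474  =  1 + 65/237 = 1.27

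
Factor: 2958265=5^1*591653^1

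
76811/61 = 1259 + 12/61 = 1259.20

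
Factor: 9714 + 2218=2^2*19^1*157^1=11932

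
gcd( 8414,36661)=601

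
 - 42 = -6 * 7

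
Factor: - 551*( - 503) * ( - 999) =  - 276875847 = -3^3*19^1*29^1*37^1*503^1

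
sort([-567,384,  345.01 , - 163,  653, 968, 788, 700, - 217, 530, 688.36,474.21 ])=[-567, - 217, - 163,345.01 , 384,474.21, 530, 653,  688.36, 700,788,968]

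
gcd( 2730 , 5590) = 130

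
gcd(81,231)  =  3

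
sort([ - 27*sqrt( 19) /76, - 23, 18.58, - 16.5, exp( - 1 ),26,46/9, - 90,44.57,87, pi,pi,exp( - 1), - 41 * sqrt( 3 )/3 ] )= [  -  90,  -  41*sqrt(3 )/3, - 23 ,-16.5,- 27*sqrt( 19 ) /76, exp( - 1),exp( - 1 ), pi,  pi, 46/9, 18.58 , 26,  44.57,87] 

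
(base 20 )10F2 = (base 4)2001232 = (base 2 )10000001101110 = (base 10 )8302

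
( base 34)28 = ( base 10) 76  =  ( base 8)114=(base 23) 37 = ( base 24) 34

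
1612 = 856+756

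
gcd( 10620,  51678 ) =18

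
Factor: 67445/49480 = 13489/9896 = 2^( - 3) * 7^1*41^1 * 47^1*1237^( - 1 )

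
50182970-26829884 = 23353086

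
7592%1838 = 240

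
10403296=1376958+9026338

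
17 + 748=765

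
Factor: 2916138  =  2^1*3^1*486023^1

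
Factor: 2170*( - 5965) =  -12944050 =-2^1*5^2*7^1*31^1 * 1193^1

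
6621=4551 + 2070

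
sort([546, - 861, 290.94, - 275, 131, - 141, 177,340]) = [ - 861, - 275, - 141,131, 177, 290.94,  340, 546]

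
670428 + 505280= 1175708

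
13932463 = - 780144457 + 794076920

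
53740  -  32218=21522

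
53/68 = 53/68 = 0.78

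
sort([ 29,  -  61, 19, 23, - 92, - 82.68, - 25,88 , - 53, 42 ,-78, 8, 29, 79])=[-92, - 82.68,  -  78, - 61, - 53, - 25,  8,19,  23,29, 29,  42, 79, 88] 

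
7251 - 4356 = 2895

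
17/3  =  17/3 = 5.67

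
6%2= 0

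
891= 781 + 110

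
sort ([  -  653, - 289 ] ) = [-653,-289 ] 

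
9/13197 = 3/4399 = 0.00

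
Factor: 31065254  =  2^1*11^1*1412057^1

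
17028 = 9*1892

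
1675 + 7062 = 8737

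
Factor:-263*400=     -  105200 = -2^4*5^2*263^1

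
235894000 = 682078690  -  446184690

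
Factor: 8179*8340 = 2^2*3^1*5^1 * 139^1*8179^1 = 68212860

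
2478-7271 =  - 4793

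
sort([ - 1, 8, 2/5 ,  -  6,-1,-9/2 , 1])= [ - 6, - 9/2, - 1, - 1,2/5,1, 8]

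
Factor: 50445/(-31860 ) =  - 2^(  -  2)*3^( - 1)* 19^1 = - 19/12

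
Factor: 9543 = 3^1*3181^1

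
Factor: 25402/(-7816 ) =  - 13/4 = -2^ ( - 2 )*13^1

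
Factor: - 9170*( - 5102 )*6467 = 2^2* 5^1*7^1*29^1*131^1 * 223^1 * 2551^1  =  302560793780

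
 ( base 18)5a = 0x64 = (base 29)3D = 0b1100100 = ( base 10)100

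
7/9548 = 1/1364 = 0.00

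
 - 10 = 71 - 81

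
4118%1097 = 827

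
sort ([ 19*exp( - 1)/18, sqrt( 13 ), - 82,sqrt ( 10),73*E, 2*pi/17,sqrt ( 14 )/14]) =[  -  82, sqrt( 14)/14, 2*pi/17, 19*exp(-1)/18,sqrt ( 10), sqrt( 13), 73*E ]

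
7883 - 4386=3497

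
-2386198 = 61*( - 39118) 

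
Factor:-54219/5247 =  - 31/3 = - 3^( - 1 )*31^1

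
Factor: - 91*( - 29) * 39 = 3^1*7^1*13^2 * 29^1 = 102921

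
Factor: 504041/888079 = 19^(  -  1)*43^( - 1) * 67^1*1087^(-1 )  *7523^1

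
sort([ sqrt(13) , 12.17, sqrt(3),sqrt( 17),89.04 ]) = [ sqrt( 3),sqrt( 13 ), sqrt(17 ), 12.17,  89.04]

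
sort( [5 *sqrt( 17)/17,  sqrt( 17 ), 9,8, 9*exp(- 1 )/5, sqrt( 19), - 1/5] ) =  [-1/5,  9*exp(-1 ) /5, 5 * sqrt( 17) /17,  sqrt(17), sqrt( 19), 8, 9 ] 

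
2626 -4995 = -2369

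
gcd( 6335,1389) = 1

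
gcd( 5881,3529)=1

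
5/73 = 5/73 = 0.07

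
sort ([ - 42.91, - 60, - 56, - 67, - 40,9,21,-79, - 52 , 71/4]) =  [-79,-67, - 60,-56, - 52,- 42.91, - 40,9, 71/4,21]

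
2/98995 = 2/98995 = 0.00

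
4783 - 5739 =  - 956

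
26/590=13/295 = 0.04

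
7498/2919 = 2 + 1660/2919=   2.57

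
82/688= 41/344  =  0.12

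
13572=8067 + 5505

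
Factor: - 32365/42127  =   - 5^1*103^( - 1) *409^( - 1)*6473^1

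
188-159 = 29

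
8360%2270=1550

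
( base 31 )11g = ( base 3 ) 1101100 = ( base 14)520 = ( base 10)1008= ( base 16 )3F0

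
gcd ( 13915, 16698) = 2783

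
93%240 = 93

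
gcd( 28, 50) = 2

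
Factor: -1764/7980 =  - 21/95 =- 3^1*5^( - 1)*7^1 * 19^( - 1) 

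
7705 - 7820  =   - 115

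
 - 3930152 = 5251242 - 9181394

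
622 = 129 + 493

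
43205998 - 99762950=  - 56556952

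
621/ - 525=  - 207/175 = - 1.18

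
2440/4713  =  2440/4713 =0.52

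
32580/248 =131 + 23/62 = 131.37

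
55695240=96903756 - 41208516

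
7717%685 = 182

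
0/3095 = 0=0.00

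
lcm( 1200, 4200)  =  8400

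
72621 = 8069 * 9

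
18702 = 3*6234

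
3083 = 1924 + 1159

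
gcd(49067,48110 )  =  1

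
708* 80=56640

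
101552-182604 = - 81052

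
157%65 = 27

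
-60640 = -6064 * 10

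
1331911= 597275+734636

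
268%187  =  81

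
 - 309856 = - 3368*92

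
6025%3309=2716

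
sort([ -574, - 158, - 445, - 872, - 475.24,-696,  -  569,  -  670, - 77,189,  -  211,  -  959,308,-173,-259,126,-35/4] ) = [ - 959,  -  872 , -696,-670, - 574, - 569 , - 475.24, - 445,  -  259, - 211, - 173, - 158, - 77,-35/4,126, 189 , 308 ] 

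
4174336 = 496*8416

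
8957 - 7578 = 1379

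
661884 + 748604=1410488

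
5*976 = 4880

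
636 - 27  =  609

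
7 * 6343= 44401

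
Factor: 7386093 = 3^3*11^1*13^1*1913^1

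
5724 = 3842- - 1882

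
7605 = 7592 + 13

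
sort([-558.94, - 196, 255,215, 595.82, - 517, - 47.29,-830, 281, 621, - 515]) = [ - 830,  -  558.94, - 517, - 515, - 196,-47.29, 215,255, 281,595.82,621]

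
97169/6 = 16194 + 5/6 = 16194.83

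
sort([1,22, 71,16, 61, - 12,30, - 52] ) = [ - 52, - 12 , 1,  16 , 22, 30, 61, 71 ] 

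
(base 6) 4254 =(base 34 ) si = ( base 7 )2554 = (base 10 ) 970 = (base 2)1111001010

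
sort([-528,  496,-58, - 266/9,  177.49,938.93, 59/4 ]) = [ - 528, - 58, - 266/9,  59/4, 177.49, 496,938.93]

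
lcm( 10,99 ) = 990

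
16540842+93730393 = 110271235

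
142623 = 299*477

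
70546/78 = 904 + 17/39 = 904.44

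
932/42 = 466/21 = 22.19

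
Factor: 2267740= 2^2*5^1 * 71^1*1597^1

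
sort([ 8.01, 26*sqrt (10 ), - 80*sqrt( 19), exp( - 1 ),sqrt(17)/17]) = [ - 80*sqrt(19 ),sqrt( 17 ) /17, exp(  -  1),8.01, 26*sqrt( 10)]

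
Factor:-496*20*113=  - 2^6*5^1*31^1*113^1 = -1120960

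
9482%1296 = 410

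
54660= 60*911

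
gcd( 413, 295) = 59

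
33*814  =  26862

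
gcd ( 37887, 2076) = 519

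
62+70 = 132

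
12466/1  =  12466 = 12466.00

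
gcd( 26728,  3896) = 8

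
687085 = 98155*7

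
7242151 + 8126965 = 15369116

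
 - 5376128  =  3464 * ( - 1552) 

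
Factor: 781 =11^1 * 71^1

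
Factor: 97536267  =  3^2*839^1 * 12917^1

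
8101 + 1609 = 9710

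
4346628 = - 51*( - 85228)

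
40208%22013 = 18195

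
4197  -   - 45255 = 49452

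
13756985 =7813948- - 5943037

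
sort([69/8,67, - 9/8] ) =[ - 9/8,69/8,67 ]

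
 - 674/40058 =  - 1 + 19692/20029 = -0.02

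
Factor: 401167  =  13^1*30859^1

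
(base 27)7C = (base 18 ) B3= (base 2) 11001001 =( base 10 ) 201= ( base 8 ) 311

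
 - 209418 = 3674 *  ( - 57 )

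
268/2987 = 268/2987 = 0.09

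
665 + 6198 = 6863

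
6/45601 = 6/45601 = 0.00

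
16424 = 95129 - 78705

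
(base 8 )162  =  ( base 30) 3o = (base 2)1110010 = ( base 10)114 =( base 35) 39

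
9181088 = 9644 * 952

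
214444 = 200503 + 13941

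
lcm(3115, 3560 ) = 24920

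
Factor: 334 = 2^1*167^1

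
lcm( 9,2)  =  18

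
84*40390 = 3392760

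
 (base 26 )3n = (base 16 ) 65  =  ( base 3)10202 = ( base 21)4H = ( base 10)101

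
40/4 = 10 = 10.00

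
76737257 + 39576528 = 116313785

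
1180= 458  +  722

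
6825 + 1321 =8146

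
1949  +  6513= 8462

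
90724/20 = 4536 + 1/5 = 4536.20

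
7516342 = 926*8117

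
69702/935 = 74 + 512/935 = 74.55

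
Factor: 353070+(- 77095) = 5^2*7^1 * 19^1*83^1 = 275975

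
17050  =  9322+7728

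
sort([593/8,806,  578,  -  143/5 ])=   [ - 143/5,593/8, 578, 806]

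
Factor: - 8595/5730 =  - 2^ (  -  1 )* 3^1 = - 3/2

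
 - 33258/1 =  - 33258 = - 33258.00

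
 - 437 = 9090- 9527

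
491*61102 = 30001082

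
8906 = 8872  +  34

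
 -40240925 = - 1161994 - 39078931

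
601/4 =150 + 1/4 = 150.25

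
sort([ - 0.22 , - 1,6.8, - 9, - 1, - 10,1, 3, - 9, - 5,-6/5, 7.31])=[ - 10 , - 9,  -  9, - 5,-6/5, - 1, - 1, - 0.22,1, 3,6.8, 7.31] 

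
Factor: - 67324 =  - 2^2*16831^1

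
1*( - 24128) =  - 24128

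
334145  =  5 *66829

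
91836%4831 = 47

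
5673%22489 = 5673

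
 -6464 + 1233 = - 5231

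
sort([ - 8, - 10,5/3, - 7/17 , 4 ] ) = [ - 10, - 8,  -  7/17, 5/3,4]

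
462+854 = 1316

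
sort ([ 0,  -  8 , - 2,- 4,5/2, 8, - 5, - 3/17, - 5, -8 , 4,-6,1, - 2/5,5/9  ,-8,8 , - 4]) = [ - 8, - 8, - 8, - 6 , - 5, - 5, - 4, - 4,-2, - 2/5, - 3/17, 0,  5/9,1,5/2, 4, 8, 8] 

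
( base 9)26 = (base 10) 24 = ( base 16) 18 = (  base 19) 15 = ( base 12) 20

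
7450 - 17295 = -9845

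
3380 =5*676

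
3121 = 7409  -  4288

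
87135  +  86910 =174045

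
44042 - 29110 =14932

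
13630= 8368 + 5262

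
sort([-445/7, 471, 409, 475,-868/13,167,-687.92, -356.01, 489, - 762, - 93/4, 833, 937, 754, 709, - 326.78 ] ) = [ -762,-687.92,- 356.01,-326.78,-868/13, - 445/7, - 93/4,167, 409,471,  475  ,  489, 709, 754, 833, 937] 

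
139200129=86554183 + 52645946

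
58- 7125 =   -  7067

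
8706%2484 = 1254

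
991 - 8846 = -7855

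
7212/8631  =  2404/2877 = 0.84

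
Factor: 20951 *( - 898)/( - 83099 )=2^1*7^1*  23^ (-1)*41^1*73^1*449^1 *3613^(-1) =18813998/83099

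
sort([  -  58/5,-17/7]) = [-58/5, - 17/7 ] 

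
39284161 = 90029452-50745291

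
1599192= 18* 88844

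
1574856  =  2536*621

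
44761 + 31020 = 75781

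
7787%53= 49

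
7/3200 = 7/3200 = 0.00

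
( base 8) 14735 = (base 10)6621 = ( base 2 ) 1100111011101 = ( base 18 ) 127f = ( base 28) 8CD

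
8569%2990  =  2589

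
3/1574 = 3/1574 = 0.00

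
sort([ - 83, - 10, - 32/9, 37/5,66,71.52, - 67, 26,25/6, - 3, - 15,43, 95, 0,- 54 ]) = [ - 83, - 67 ,-54, - 15, - 10, - 32/9,-3, 0, 25/6,37/5,26,43, 66, 71.52, 95 ]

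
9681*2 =19362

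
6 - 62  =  -56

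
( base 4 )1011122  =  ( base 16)115a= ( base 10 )4442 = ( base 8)10532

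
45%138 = 45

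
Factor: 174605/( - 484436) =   -  2^(-2) * 5^1* 47^1*163^( - 1 ) = - 235/652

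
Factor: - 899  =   - 29^1*31^1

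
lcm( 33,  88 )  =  264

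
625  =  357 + 268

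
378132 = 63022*6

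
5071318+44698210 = 49769528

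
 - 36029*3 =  - 108087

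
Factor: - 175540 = - 2^2*5^1*67^1*131^1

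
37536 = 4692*8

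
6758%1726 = 1580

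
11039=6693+4346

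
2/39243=2/39243  =  0.00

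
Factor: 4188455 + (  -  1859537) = 2328918 = 2^1*3^1*131^1*2963^1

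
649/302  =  2 + 45/302 = 2.15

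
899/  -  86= -11 + 47/86 = - 10.45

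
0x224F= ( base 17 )1d6b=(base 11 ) 6665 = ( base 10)8783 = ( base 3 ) 110001022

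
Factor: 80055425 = 5^2*3202217^1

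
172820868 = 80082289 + 92738579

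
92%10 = 2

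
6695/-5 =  - 1339+ 0/1 = -1339.00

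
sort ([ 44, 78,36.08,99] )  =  [36.08,44, 78 , 99]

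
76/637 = 76/637 = 0.12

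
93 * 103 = 9579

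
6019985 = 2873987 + 3145998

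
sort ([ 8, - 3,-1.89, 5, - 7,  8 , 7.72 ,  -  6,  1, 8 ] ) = [ - 7, - 6, - 3,-1.89, 1,5,7.72,  8 , 8,  8] 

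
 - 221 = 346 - 567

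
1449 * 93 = 134757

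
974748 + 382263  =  1357011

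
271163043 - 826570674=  - 555407631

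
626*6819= 4268694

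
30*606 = 18180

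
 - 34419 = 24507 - 58926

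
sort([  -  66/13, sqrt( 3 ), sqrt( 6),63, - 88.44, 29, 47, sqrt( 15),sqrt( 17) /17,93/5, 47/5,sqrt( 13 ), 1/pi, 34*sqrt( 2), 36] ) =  [ - 88.44, - 66/13,sqrt(17) /17,1/pi, sqrt(3), sqrt(6), sqrt(13),sqrt( 15),47/5, 93/5,29,36, 47, 34*sqrt(2), 63 ] 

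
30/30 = 1 = 1.00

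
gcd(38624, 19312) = 19312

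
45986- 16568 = 29418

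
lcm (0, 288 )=0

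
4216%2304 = 1912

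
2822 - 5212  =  -2390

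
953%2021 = 953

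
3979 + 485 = 4464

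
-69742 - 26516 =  - 96258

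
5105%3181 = 1924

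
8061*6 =48366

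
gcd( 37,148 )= 37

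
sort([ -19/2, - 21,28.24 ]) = [  -  21,-19/2,28.24 ] 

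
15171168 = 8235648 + 6935520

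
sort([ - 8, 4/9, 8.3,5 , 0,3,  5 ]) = [- 8,0 , 4/9,  3,5,  5  ,  8.3 ] 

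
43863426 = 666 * 65861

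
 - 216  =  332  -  548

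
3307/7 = 3307/7 =472.43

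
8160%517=405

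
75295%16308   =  10063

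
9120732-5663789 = 3456943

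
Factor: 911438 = 2^1*11^1*17^1*2437^1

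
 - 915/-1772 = 915/1772 = 0.52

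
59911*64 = 3834304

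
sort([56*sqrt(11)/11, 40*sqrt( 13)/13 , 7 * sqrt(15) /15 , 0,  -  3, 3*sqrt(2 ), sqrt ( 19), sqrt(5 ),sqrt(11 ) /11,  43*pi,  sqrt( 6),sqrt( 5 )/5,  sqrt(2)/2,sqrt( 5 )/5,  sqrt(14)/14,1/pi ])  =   [ - 3,  0,sqrt( 14 )/14,sqrt(11 ) /11,1/pi, sqrt( 5)/5,sqrt( 5 )/5, sqrt( 2 )/2,7 * sqrt(15 )/15,sqrt(5),sqrt(6), 3*sqrt(2 ), sqrt( 19),40*sqrt( 13)/13,56*sqrt (11)/11,43*pi ]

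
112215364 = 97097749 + 15117615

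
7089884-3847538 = 3242346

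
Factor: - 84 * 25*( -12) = 25200 =2^4*3^2*5^2*7^1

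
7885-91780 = - 83895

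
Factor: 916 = 2^2*229^1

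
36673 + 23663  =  60336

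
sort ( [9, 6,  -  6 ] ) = [-6,6 , 9] 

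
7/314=7/314  =  0.02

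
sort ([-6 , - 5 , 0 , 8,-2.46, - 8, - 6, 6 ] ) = [ - 8, - 6,  -  6, - 5 ,-2.46, 0 , 6, 8]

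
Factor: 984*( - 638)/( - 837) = 209264/279 = 2^4*3^ ( - 2)*11^1 *29^1*31^( - 1)*41^1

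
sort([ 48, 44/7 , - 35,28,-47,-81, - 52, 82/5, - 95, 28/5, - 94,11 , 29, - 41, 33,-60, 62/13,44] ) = [ - 95, - 94, - 81, - 60, - 52, - 47, - 41, - 35, 62/13, 28/5, 44/7, 11, 82/5, 28, 29,33, 44,48 ] 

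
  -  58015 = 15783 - 73798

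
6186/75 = 82 + 12/25 = 82.48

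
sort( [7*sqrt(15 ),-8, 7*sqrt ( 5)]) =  [-8,  7 * sqrt( 5),7*sqrt(15 )]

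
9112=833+8279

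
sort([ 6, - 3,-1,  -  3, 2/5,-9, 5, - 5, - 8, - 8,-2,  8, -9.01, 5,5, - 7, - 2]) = [-9.01 ,  -  9 , - 8, - 8, - 7, - 5, - 3 , - 3, - 2, - 2,  -  1,2/5,5, 5,5, 6,  8 ] 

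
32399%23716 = 8683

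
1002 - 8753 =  - 7751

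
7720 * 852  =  6577440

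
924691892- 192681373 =732010519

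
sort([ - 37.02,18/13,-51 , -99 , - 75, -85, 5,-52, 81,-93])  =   [ - 99, - 93,-85, - 75,-52, - 51,-37.02 , 18/13, 5,81]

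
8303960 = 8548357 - 244397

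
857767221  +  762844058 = 1620611279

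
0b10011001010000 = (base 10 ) 9808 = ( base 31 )A6C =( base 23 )ICA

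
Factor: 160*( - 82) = -2^6* 5^1*41^1 = -  13120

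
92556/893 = 103 + 577/893 = 103.65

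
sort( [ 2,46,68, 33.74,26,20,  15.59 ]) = [2,15.59,  20 , 26,33.74,46, 68 ]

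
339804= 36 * 9439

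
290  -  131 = 159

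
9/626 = 9/626 = 0.01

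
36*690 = 24840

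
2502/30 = 83 + 2/5 =83.40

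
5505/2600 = 2 + 61/520 =2.12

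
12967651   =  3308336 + 9659315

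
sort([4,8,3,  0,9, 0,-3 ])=[ - 3, 0, 0, 3, 4, 8,9 ] 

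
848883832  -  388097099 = 460786733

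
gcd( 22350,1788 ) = 894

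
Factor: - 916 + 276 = -2^7*5^1=- 640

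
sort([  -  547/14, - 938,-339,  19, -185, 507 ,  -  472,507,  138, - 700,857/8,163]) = [  -  938 ,  -  700, - 472, - 339,  -  185,  -  547/14, 19 , 857/8 , 138  ,  163,507 , 507 ]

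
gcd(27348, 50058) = 6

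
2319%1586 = 733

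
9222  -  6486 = 2736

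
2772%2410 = 362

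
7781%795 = 626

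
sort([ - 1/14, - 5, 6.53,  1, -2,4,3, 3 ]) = [-5,-2, - 1/14, 1, 3 , 3 , 4 , 6.53]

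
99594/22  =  4527 = 4527.00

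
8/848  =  1/106 = 0.01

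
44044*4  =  176176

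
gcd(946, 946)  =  946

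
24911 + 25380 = 50291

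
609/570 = 203/190 = 1.07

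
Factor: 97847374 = 2^1*48923687^1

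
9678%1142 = 542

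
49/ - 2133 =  - 49/2133=- 0.02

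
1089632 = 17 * 64096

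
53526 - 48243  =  5283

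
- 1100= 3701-4801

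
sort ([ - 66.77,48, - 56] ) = [-66.77,-56,48 ] 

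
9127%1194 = 769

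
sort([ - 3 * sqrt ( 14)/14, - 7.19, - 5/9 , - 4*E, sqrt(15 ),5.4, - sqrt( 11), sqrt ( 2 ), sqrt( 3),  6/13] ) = [ - 4*E, - 7.19 , - sqrt(11 ),  -  3*sqrt(14 )/14, - 5/9 , 6/13  ,  sqrt(2 ),sqrt (3 ),sqrt(15) , 5.4 ] 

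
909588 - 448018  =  461570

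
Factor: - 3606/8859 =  - 1202/2953 = - 2^1*601^1*2953^( - 1) 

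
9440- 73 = 9367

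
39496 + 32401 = 71897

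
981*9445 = 9265545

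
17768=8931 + 8837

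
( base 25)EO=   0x176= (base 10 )374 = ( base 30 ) ce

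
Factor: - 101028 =-2^2*3^1 * 8419^1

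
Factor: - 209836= - 2^2*11^1*19^1*251^1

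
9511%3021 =448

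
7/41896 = 7/41896 = 0.00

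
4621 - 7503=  - 2882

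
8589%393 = 336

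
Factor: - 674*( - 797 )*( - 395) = -212185310 = - 2^1*5^1*79^1*337^1*797^1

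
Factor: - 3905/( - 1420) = 11/4 = 2^ ( - 2) * 11^1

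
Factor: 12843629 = 401^1*32029^1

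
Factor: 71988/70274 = 2^1*3^1*7^1*41^(- 1 ) =42/41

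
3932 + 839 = 4771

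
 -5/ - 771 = 5/771 = 0.01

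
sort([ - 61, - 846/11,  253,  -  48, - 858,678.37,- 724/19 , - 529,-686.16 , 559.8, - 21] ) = [ - 858 ,-686.16,-529 , - 846/11  , - 61 , - 48, - 724/19, - 21, 253,559.8,678.37]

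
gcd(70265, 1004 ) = 1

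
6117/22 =6117/22 =278.05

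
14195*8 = 113560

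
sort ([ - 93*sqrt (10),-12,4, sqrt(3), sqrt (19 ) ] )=[  -  93*sqrt( 10), - 12,sqrt (3 ),4,sqrt( 19 )]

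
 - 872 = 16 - 888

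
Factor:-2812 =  - 2^2*19^1*37^1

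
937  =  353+584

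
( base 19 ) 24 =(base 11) 39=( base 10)42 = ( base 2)101010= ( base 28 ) 1e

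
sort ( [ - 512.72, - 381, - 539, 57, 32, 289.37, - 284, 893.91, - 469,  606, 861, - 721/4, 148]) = [ - 539, - 512.72, - 469, - 381, - 284 , - 721/4, 32,57, 148, 289.37, 606,861, 893.91 ]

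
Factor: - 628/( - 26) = 2^1*13^(-1)* 157^1 = 314/13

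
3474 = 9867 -6393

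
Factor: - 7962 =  - 2^1  *  3^1*1327^1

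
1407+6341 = 7748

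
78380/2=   39190 = 39190.00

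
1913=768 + 1145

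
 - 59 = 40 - 99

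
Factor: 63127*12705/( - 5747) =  - 3^1*5^1*11^2 * 821^( - 1)*63127^1= -114575505/821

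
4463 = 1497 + 2966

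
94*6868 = 645592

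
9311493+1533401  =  10844894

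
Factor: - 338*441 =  - 2^1*3^2*7^2*13^2 = - 149058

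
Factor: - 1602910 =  - 2^1*5^1*79^1*2029^1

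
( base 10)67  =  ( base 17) 3g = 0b1000011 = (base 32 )23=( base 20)37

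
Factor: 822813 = 3^1*274271^1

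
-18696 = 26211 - 44907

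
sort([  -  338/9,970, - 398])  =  [ - 398, - 338/9, 970 ] 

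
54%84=54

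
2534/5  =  506 + 4/5  =  506.80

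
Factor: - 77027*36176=-2786528752=- 2^4*7^1 * 17^2*19^1*23^1*197^1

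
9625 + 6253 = 15878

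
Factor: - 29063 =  - 29063^1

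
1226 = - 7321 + 8547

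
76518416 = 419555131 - 343036715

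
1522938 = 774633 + 748305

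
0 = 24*0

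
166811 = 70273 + 96538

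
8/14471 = 8/14471 = 0.00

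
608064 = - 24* ( - 25336 )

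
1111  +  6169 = 7280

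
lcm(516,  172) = 516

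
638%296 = 46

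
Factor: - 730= - 2^1*5^1*73^1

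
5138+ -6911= -1773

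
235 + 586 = 821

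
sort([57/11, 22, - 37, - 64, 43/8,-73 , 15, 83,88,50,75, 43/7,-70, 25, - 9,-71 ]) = [ - 73, - 71 , - 70, - 64 , -37, - 9, 57/11, 43/8, 43/7, 15 , 22, 25,50, 75,  83, 88 ]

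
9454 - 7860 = 1594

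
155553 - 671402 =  - 515849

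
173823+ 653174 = 826997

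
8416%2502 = 910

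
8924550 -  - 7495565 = 16420115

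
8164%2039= 8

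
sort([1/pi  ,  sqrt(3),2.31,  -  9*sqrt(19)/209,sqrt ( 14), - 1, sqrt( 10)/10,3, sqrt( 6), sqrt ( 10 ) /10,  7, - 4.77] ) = [ - 4.77, -1,-9*sqrt(19)/209, sqrt(  10 ) /10, sqrt( 10)/10, 1/pi, sqrt(3), 2.31,sqrt( 6 ), 3, sqrt( 14 ), 7 ] 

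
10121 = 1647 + 8474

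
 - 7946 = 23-7969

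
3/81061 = 3/81061  =  0.00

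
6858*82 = 562356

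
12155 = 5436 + 6719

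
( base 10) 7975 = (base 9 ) 11841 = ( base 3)101221101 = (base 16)1F27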